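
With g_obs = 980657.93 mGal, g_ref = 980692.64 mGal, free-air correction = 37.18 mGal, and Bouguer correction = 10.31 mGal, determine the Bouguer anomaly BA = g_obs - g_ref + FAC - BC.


BA = g_obs - g_ref + FAC - BC
= 980657.93 - 980692.64 + 37.18 - 10.31
= -7.84 mGal

-7.84


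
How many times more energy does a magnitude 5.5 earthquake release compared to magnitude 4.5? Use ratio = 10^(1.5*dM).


M2 - M1 = 5.5 - 4.5 = 1.0
1.5 * 1.0 = 1.5
ratio = 10^1.5 = 31.62

31.62


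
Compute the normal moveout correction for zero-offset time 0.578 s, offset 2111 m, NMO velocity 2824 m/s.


x/Vnmo = 2111/2824 = 0.747521
(x/Vnmo)^2 = 0.558788
t0^2 = 0.334084
sqrt(0.334084 + 0.558788) = 0.944919
dt = 0.944919 - 0.578 = 0.366919

0.366919


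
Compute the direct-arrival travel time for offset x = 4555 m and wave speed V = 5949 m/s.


t = x / V
= 4555 / 5949
= 0.7657 s

0.7657


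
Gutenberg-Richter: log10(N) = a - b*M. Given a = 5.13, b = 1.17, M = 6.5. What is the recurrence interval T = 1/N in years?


log10(N) = 5.13 - 1.17*6.5 = -2.475
N = 10^-2.475 = 0.00335
T = 1/N = 1/0.00335 = 298.5383 years

298.5383


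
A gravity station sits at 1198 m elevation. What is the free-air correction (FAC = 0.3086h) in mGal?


FAC = 0.3086 * h
= 0.3086 * 1198
= 369.7028 mGal

369.7028


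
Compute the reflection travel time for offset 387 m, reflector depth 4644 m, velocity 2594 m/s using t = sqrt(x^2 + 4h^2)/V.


x^2 + 4h^2 = 387^2 + 4*4644^2 = 149769 + 86266944 = 86416713
sqrt(86416713) = 9296.059
t = 9296.059 / 2594 = 3.5837 s

3.5837


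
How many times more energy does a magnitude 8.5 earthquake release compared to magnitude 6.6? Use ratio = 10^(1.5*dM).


M2 - M1 = 8.5 - 6.6 = 1.9
1.5 * 1.9 = 2.85
ratio = 10^2.85 = 707.95

707.95


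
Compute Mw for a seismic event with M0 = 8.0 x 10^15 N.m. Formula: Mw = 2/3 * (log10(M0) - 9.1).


log10(M0) = log10(8.0 x 10^15) = 15.9031
Mw = 2/3 * (15.9031 - 9.1)
= 2/3 * 6.8031
= 4.54

4.54


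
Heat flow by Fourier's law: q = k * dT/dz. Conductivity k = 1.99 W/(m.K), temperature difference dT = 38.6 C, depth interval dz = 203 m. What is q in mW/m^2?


q = k * dT / dz * 1000
= 1.99 * 38.6 / 203 * 1000
= 0.378394 * 1000
= 378.3941 mW/m^2

378.3941


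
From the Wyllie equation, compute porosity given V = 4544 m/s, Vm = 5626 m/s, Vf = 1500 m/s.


1/V - 1/Vm = 1/4544 - 1/5626 = 4.232e-05
1/Vf - 1/Vm = 1/1500 - 1/5626 = 0.00048892
phi = 4.232e-05 / 0.00048892 = 0.0866

0.0866


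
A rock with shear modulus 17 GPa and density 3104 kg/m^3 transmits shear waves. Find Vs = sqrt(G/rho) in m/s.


Convert G to Pa: G = 17e9 Pa
Compute G/rho = 17e9 / 3104 = 5476804.1237
Vs = sqrt(5476804.1237) = 2340.26 m/s

2340.26


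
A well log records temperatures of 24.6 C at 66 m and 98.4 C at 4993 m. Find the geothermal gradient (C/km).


dT = 98.4 - 24.6 = 73.8 C
dz = 4993 - 66 = 4927 m
gradient = dT/dz * 1000 = 73.8/4927 * 1000 = 14.9787 C/km

14.9787


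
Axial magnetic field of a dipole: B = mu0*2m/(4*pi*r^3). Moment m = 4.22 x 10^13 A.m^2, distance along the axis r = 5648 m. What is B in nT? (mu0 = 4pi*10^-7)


m = 4.22 x 10^13 = 42200000000000 A.m^2
2m = 84400000000000 A.m^2
r^3 = 5648^3 = 180170657792
B = (4pi*10^-7) * 84400000000000 / (4*pi * 180170657792) * 1e9
= 106060167.985191 / 2264091259647.15 * 1e9
= 46844.4757 nT

46844.4757


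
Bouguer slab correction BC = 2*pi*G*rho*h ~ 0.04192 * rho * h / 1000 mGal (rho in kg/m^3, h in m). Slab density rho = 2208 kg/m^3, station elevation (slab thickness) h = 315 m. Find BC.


BC = 0.04192 * rho * h / 1000
= 0.04192 * 2208 * 315 / 1000
= 29.1562 mGal

29.1562


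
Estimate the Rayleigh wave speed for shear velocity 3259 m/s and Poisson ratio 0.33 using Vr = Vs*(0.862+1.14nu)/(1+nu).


Numerator factor = 0.862 + 1.14*0.33 = 1.2382
Denominator = 1 + 0.33 = 1.33
Vr = 3259 * 1.2382 / 1.33 = 3034.06 m/s

3034.06


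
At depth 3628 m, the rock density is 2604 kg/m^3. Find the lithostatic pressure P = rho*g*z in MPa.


P = rho * g * z / 1e6
= 2604 * 9.81 * 3628 / 1e6
= 92678130.72 / 1e6
= 92.6781 MPa

92.6781


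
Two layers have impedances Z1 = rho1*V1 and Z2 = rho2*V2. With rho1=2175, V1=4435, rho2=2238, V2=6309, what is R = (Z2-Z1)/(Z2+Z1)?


Z1 = 2175 * 4435 = 9646125
Z2 = 2238 * 6309 = 14119542
R = (14119542 - 9646125) / (14119542 + 9646125) = 4473417 / 23765667 = 0.1882

0.1882


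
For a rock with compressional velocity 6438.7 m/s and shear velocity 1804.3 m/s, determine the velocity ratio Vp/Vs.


Vp/Vs = 6438.7 / 1804.3
= 3.5685

3.5685


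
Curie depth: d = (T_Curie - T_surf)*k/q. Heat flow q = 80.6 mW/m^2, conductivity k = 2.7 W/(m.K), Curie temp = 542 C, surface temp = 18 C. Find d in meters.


T_Curie - T_surf = 542 - 18 = 524 C
Convert q to W/m^2: 80.6 mW/m^2 = 0.0806 W/m^2
d = 524 * 2.7 / 0.0806 = 17553.35 m

17553.35


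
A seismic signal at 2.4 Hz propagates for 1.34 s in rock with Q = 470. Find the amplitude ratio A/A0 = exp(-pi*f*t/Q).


pi*f*t/Q = pi*2.4*1.34/470 = 0.021497
A/A0 = exp(-0.021497) = 0.978733

0.978733


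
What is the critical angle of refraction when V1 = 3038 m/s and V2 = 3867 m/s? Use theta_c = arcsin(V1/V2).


V1/V2 = 3038/3867 = 0.785622
theta_c = arcsin(0.785622) = 51.7782 degrees

51.7782


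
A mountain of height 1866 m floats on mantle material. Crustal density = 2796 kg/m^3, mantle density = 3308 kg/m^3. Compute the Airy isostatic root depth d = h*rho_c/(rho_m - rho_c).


rho_m - rho_c = 3308 - 2796 = 512
d = 1866 * 2796 / 512
= 5217336 / 512
= 10190.11 m

10190.11


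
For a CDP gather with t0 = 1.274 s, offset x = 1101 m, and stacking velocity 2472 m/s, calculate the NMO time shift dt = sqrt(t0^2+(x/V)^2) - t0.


x/Vnmo = 1101/2472 = 0.445388
(x/Vnmo)^2 = 0.198371
t0^2 = 1.623076
sqrt(1.623076 + 0.198371) = 1.34961
dt = 1.34961 - 1.274 = 0.07561

0.07561


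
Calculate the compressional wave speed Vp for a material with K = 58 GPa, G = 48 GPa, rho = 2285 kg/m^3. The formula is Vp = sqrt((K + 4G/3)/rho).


First compute the effective modulus:
K + 4G/3 = 58e9 + 4*48e9/3 = 122000000000.0 Pa
Then divide by density:
122000000000.0 / 2285 = 53391684.9015 Pa/(kg/m^3)
Take the square root:
Vp = sqrt(53391684.9015) = 7306.96 m/s

7306.96


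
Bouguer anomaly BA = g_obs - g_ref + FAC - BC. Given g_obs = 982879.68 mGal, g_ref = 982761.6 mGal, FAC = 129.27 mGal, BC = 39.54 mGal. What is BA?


BA = g_obs - g_ref + FAC - BC
= 982879.68 - 982761.6 + 129.27 - 39.54
= 207.81 mGal

207.81


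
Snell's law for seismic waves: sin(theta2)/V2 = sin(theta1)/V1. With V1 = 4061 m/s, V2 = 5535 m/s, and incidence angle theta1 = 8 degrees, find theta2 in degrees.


sin(theta1) = sin(8 deg) = 0.139173
sin(theta2) = V2/V1 * sin(theta1) = 5535/4061 * 0.139173 = 0.189688
theta2 = arcsin(0.189688) = 10.9346 degrees

10.9346


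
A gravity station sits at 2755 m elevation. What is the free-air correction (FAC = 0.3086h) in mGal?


FAC = 0.3086 * h
= 0.3086 * 2755
= 850.193 mGal

850.193


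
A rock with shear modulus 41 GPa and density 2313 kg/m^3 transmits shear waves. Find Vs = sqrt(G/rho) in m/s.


Convert G to Pa: G = 41e9 Pa
Compute G/rho = 41e9 / 2313 = 17725897.1033
Vs = sqrt(17725897.1033) = 4210.21 m/s

4210.21


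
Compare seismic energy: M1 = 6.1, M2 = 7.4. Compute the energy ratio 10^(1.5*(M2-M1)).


M2 - M1 = 7.4 - 6.1 = 1.3
1.5 * 1.3 = 1.95
ratio = 10^1.95 = 89.13

89.13


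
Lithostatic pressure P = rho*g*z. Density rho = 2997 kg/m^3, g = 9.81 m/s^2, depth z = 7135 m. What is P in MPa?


P = rho * g * z / 1e6
= 2997 * 9.81 * 7135 / 1e6
= 209773066.95 / 1e6
= 209.7731 MPa

209.7731


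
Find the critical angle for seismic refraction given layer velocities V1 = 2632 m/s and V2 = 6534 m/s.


V1/V2 = 2632/6534 = 0.402816
theta_c = arcsin(0.402816) = 23.7543 degrees

23.7543


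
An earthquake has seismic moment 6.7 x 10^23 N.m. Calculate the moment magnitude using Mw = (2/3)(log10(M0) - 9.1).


log10(M0) = log10(6.7 x 10^23) = 23.8261
Mw = 2/3 * (23.8261 - 9.1)
= 2/3 * 14.7261
= 9.82

9.82


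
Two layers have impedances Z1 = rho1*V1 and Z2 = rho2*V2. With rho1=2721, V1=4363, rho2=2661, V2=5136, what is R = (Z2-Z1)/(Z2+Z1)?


Z1 = 2721 * 4363 = 11871723
Z2 = 2661 * 5136 = 13666896
R = (13666896 - 11871723) / (13666896 + 11871723) = 1795173 / 25538619 = 0.0703

0.0703


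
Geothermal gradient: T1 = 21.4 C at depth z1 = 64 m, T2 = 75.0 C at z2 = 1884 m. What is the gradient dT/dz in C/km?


dT = 75.0 - 21.4 = 53.6 C
dz = 1884 - 64 = 1820 m
gradient = dT/dz * 1000 = 53.6/1820 * 1000 = 29.4505 C/km

29.4505


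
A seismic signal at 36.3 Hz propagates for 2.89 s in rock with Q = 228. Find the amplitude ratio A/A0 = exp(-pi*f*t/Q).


pi*f*t/Q = pi*36.3*2.89/228 = 1.445505
A/A0 = exp(-1.445505) = 0.235627

0.235627


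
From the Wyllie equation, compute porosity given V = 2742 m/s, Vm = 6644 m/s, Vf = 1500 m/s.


1/V - 1/Vm = 1/2742 - 1/6644 = 0.00021419
1/Vf - 1/Vm = 1/1500 - 1/6644 = 0.00051615
phi = 0.00021419 / 0.00051615 = 0.415

0.415


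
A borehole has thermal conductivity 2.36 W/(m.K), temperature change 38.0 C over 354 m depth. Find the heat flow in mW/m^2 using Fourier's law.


q = k * dT / dz * 1000
= 2.36 * 38.0 / 354 * 1000
= 0.253333 * 1000
= 253.3333 mW/m^2

253.3333


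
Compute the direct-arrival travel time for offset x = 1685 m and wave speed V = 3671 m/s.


t = x / V
= 1685 / 3671
= 0.459 s

0.459


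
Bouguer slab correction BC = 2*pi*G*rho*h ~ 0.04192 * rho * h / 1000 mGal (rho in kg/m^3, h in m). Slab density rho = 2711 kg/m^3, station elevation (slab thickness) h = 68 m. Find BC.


BC = 0.04192 * rho * h / 1000
= 0.04192 * 2711 * 68 / 1000
= 7.7279 mGal

7.7279


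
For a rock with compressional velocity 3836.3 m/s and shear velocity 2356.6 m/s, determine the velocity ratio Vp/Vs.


Vp/Vs = 3836.3 / 2356.6
= 1.6279

1.6279


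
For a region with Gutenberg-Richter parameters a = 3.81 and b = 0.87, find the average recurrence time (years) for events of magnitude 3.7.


log10(N) = 3.81 - 0.87*3.7 = 0.591
N = 10^0.591 = 3.89942
T = 1/N = 1/3.89942 = 0.2564 years

0.2564


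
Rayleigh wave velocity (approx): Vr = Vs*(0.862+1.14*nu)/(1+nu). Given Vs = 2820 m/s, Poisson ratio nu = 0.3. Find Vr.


Numerator factor = 0.862 + 1.14*0.3 = 1.204
Denominator = 1 + 0.3 = 1.3
Vr = 2820 * 1.204 / 1.3 = 2611.75 m/s

2611.75


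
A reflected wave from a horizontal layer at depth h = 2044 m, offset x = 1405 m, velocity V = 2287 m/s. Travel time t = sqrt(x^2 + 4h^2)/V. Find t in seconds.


x^2 + 4h^2 = 1405^2 + 4*2044^2 = 1974025 + 16711744 = 18685769
sqrt(18685769) = 4322.7039
t = 4322.7039 / 2287 = 1.8901 s

1.8901


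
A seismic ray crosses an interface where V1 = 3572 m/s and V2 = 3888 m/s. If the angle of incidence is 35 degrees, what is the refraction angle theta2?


sin(theta1) = sin(35 deg) = 0.573576
sin(theta2) = V2/V1 * sin(theta1) = 3888/3572 * 0.573576 = 0.624318
theta2 = arcsin(0.624318) = 38.6322 degrees

38.6322


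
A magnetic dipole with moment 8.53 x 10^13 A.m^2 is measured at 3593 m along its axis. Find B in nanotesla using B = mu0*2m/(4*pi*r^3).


m = 8.53 x 10^13 = 85300000000000 A.m^2
2m = 170600000000000 A.m^2
r^3 = 3593^3 = 46384368857
B = (4pi*10^-7) * 170600000000000 / (4*pi * 46384368857) * 1e9
= 214382282.680967 / 582883169770.2 * 1e9
= 367796.3163 nT

367796.3163


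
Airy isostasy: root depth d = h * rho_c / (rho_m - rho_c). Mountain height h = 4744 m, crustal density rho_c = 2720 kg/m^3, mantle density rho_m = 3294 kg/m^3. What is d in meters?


rho_m - rho_c = 3294 - 2720 = 574
d = 4744 * 2720 / 574
= 12903680 / 574
= 22480.28 m

22480.28


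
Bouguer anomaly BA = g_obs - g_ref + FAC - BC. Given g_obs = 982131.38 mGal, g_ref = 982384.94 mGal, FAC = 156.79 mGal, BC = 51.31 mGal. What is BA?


BA = g_obs - g_ref + FAC - BC
= 982131.38 - 982384.94 + 156.79 - 51.31
= -148.08 mGal

-148.08


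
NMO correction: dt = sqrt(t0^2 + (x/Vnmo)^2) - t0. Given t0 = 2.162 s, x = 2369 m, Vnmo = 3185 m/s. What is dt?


x/Vnmo = 2369/3185 = 0.743799
(x/Vnmo)^2 = 0.553237
t0^2 = 4.674244
sqrt(4.674244 + 0.553237) = 2.286369
dt = 2.286369 - 2.162 = 0.124369

0.124369


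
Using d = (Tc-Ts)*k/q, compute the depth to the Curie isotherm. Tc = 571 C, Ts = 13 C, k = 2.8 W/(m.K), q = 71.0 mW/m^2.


T_Curie - T_surf = 571 - 13 = 558 C
Convert q to W/m^2: 71.0 mW/m^2 = 0.071 W/m^2
d = 558 * 2.8 / 0.071 = 22005.63 m

22005.63


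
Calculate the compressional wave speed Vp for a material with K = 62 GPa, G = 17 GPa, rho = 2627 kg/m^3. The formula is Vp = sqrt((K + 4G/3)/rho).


First compute the effective modulus:
K + 4G/3 = 62e9 + 4*17e9/3 = 84666666666.67 Pa
Then divide by density:
84666666666.67 / 2627 = 32229412.5111 Pa/(kg/m^3)
Take the square root:
Vp = sqrt(32229412.5111) = 5677.1 m/s

5677.1


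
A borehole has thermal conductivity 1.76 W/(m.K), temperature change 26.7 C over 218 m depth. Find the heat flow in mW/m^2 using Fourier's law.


q = k * dT / dz * 1000
= 1.76 * 26.7 / 218 * 1000
= 0.21556 * 1000
= 215.5596 mW/m^2

215.5596


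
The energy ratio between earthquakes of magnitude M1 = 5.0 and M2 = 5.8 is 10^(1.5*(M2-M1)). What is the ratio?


M2 - M1 = 5.8 - 5.0 = 0.8
1.5 * 0.8 = 1.2
ratio = 10^1.2 = 15.85

15.85


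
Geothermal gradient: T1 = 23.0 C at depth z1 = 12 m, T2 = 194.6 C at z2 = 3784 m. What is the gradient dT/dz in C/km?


dT = 194.6 - 23.0 = 171.6 C
dz = 3784 - 12 = 3772 m
gradient = dT/dz * 1000 = 171.6/3772 * 1000 = 45.4931 C/km

45.4931


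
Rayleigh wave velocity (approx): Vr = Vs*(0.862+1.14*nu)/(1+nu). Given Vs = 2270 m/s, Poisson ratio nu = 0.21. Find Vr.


Numerator factor = 0.862 + 1.14*0.21 = 1.1014
Denominator = 1 + 0.21 = 1.21
Vr = 2270 * 1.1014 / 1.21 = 2066.26 m/s

2066.26


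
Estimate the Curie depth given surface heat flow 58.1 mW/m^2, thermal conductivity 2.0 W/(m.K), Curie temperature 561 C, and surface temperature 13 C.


T_Curie - T_surf = 561 - 13 = 548 C
Convert q to W/m^2: 58.1 mW/m^2 = 0.0581 W/m^2
d = 548 * 2.0 / 0.0581 = 18864.03 m

18864.03


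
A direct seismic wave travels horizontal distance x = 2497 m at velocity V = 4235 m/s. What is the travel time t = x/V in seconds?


t = x / V
= 2497 / 4235
= 0.5896 s

0.5896


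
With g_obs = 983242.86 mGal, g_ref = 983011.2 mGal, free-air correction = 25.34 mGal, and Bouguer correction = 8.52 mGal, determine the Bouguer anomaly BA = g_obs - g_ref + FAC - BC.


BA = g_obs - g_ref + FAC - BC
= 983242.86 - 983011.2 + 25.34 - 8.52
= 248.48 mGal

248.48


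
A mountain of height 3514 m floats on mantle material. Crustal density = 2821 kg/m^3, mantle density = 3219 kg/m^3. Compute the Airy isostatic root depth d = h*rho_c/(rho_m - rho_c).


rho_m - rho_c = 3219 - 2821 = 398
d = 3514 * 2821 / 398
= 9912994 / 398
= 24907.02 m

24907.02


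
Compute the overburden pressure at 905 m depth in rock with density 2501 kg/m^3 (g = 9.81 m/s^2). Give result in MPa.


P = rho * g * z / 1e6
= 2501 * 9.81 * 905 / 1e6
= 22204003.05 / 1e6
= 22.204 MPa

22.204


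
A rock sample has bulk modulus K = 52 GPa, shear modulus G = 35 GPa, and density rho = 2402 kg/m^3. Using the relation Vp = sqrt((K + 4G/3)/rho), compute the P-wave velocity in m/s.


First compute the effective modulus:
K + 4G/3 = 52e9 + 4*35e9/3 = 98666666666.67 Pa
Then divide by density:
98666666666.67 / 2402 = 41076880.3775 Pa/(kg/m^3)
Take the square root:
Vp = sqrt(41076880.3775) = 6409.12 m/s

6409.12


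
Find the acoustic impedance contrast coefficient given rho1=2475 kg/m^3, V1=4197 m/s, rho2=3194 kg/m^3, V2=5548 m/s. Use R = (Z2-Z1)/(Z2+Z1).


Z1 = 2475 * 4197 = 10387575
Z2 = 3194 * 5548 = 17720312
R = (17720312 - 10387575) / (17720312 + 10387575) = 7332737 / 28107887 = 0.2609

0.2609


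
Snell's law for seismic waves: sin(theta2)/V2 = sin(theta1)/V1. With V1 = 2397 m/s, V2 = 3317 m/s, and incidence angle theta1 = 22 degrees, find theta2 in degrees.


sin(theta1) = sin(22 deg) = 0.374607
sin(theta2) = V2/V1 * sin(theta1) = 3317/2397 * 0.374607 = 0.518386
theta2 = arcsin(0.518386) = 31.224 degrees

31.224


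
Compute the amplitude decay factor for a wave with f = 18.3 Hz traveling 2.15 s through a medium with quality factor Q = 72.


pi*f*t/Q = pi*18.3*2.15/72 = 1.716749
A/A0 = exp(-1.716749) = 0.179649

0.179649


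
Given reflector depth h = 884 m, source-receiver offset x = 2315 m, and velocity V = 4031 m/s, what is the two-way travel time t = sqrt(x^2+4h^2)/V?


x^2 + 4h^2 = 2315^2 + 4*884^2 = 5359225 + 3125824 = 8485049
sqrt(8485049) = 2912.9107
t = 2912.9107 / 4031 = 0.7226 s

0.7226


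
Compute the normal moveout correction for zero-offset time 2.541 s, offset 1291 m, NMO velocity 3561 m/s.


x/Vnmo = 1291/3561 = 0.362539
(x/Vnmo)^2 = 0.131434
t0^2 = 6.456681
sqrt(6.456681 + 0.131434) = 2.566732
dt = 2.566732 - 2.541 = 0.025732

0.025732


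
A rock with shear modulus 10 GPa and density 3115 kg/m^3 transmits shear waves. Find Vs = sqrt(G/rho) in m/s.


Convert G to Pa: G = 10e9 Pa
Compute G/rho = 10e9 / 3115 = 3210272.8732
Vs = sqrt(3210272.8732) = 1791.72 m/s

1791.72


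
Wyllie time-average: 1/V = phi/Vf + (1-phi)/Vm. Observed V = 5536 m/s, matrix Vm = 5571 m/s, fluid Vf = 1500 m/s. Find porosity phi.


1/V - 1/Vm = 1/5536 - 1/5571 = 1.13e-06
1/Vf - 1/Vm = 1/1500 - 1/5571 = 0.00048717
phi = 1.13e-06 / 0.00048717 = 0.0023

0.0023


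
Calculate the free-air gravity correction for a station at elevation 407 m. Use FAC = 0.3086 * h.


FAC = 0.3086 * h
= 0.3086 * 407
= 125.6002 mGal

125.6002


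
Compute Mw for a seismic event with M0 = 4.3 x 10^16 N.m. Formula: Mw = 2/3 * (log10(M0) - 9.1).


log10(M0) = log10(4.3 x 10^16) = 16.6335
Mw = 2/3 * (16.6335 - 9.1)
= 2/3 * 7.5335
= 5.02

5.02


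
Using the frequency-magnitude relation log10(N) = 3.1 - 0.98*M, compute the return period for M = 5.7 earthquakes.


log10(N) = 3.1 - 0.98*5.7 = -2.486
N = 10^-2.486 = 0.003266
T = 1/N = 1/0.003266 = 306.1963 years

306.1963


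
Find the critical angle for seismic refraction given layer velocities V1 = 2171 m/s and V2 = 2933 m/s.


V1/V2 = 2171/2933 = 0.740198
theta_c = arcsin(0.740198) = 47.7483 degrees

47.7483


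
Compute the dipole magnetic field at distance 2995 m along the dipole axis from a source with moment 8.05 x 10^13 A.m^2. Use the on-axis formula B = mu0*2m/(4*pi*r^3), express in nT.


m = 8.05 x 10^13 = 80500000000000 A.m^2
2m = 161000000000000 A.m^2
r^3 = 2995^3 = 26865224875
B = (4pi*10^-7) * 161000000000000 / (4*pi * 26865224875) * 1e9
= 202318566.891183 / 337598372417.35 * 1e9
= 599287.7437 nT

599287.7437


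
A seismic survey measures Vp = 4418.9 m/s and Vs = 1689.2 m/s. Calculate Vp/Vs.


Vp/Vs = 4418.9 / 1689.2
= 2.616

2.616


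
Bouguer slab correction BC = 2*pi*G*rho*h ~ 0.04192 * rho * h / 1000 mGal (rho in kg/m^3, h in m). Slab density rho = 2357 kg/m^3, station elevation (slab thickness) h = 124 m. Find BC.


BC = 0.04192 * rho * h / 1000
= 0.04192 * 2357 * 124 / 1000
= 12.2519 mGal

12.2519


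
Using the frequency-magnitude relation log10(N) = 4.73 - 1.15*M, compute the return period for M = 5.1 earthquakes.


log10(N) = 4.73 - 1.15*5.1 = -1.135
N = 10^-1.135 = 0.073282
T = 1/N = 1/0.073282 = 13.6458 years

13.6458


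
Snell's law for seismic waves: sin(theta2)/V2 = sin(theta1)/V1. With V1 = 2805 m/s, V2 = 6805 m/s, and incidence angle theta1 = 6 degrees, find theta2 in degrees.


sin(theta1) = sin(6 deg) = 0.104528
sin(theta2) = V2/V1 * sin(theta1) = 6805/2805 * 0.104528 = 0.253589
theta2 = arcsin(0.253589) = 14.69 degrees

14.69


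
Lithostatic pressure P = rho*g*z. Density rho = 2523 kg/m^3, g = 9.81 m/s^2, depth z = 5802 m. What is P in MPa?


P = rho * g * z / 1e6
= 2523 * 9.81 * 5802 / 1e6
= 143603155.26 / 1e6
= 143.6032 MPa

143.6032


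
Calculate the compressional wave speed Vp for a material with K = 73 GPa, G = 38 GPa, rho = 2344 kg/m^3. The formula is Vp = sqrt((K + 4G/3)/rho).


First compute the effective modulus:
K + 4G/3 = 73e9 + 4*38e9/3 = 123666666666.67 Pa
Then divide by density:
123666666666.67 / 2344 = 52758816.8373 Pa/(kg/m^3)
Take the square root:
Vp = sqrt(52758816.8373) = 7263.53 m/s

7263.53


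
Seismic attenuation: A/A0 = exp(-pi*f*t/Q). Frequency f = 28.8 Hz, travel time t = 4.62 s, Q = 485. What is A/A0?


pi*f*t/Q = pi*28.8*4.62/485 = 0.861872
A/A0 = exp(-0.861872) = 0.422371

0.422371


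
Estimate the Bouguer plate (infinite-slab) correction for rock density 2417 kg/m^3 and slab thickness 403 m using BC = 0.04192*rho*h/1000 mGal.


BC = 0.04192 * rho * h / 1000
= 0.04192 * 2417 * 403 / 1000
= 40.8322 mGal

40.8322


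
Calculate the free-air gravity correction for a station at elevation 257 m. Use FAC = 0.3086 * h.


FAC = 0.3086 * h
= 0.3086 * 257
= 79.3102 mGal

79.3102


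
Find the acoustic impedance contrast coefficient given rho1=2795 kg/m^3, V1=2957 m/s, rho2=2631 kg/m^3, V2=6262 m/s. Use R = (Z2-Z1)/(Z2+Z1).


Z1 = 2795 * 2957 = 8264815
Z2 = 2631 * 6262 = 16475322
R = (16475322 - 8264815) / (16475322 + 8264815) = 8210507 / 24740137 = 0.3319

0.3319


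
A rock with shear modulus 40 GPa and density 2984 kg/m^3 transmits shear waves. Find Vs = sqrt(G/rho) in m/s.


Convert G to Pa: G = 40e9 Pa
Compute G/rho = 40e9 / 2984 = 13404825.7373
Vs = sqrt(13404825.7373) = 3661.26 m/s

3661.26


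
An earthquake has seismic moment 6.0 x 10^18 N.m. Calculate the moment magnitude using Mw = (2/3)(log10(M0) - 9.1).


log10(M0) = log10(6.0 x 10^18) = 18.7782
Mw = 2/3 * (18.7782 - 9.1)
= 2/3 * 9.6782
= 6.45

6.45


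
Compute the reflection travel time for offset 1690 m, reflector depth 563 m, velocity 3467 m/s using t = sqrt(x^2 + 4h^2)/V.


x^2 + 4h^2 = 1690^2 + 4*563^2 = 2856100 + 1267876 = 4123976
sqrt(4123976) = 2030.7575
t = 2030.7575 / 3467 = 0.5857 s

0.5857


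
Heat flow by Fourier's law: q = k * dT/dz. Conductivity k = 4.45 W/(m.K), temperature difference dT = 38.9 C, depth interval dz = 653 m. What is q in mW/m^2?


q = k * dT / dz * 1000
= 4.45 * 38.9 / 653 * 1000
= 0.265092 * 1000
= 265.0919 mW/m^2

265.0919


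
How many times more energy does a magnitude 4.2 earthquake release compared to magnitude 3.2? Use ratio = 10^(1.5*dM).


M2 - M1 = 4.2 - 3.2 = 1.0
1.5 * 1.0 = 1.5
ratio = 10^1.5 = 31.62

31.62


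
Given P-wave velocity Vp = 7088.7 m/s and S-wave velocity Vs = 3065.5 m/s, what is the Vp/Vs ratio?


Vp/Vs = 7088.7 / 3065.5
= 2.3124

2.3124


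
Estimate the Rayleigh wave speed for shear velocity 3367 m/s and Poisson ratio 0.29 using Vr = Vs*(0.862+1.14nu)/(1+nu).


Numerator factor = 0.862 + 1.14*0.29 = 1.1926
Denominator = 1 + 0.29 = 1.29
Vr = 3367 * 1.1926 / 1.29 = 3112.78 m/s

3112.78


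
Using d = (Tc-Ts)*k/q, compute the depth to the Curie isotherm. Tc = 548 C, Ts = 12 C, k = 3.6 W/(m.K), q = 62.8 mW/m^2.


T_Curie - T_surf = 548 - 12 = 536 C
Convert q to W/m^2: 62.8 mW/m^2 = 0.0628 W/m^2
d = 536 * 3.6 / 0.0628 = 30726.11 m

30726.11


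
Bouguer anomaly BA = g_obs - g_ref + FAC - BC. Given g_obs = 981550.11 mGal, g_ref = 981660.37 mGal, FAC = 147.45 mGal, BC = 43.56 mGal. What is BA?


BA = g_obs - g_ref + FAC - BC
= 981550.11 - 981660.37 + 147.45 - 43.56
= -6.37 mGal

-6.37


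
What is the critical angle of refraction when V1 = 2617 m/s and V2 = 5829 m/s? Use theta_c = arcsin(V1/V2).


V1/V2 = 2617/5829 = 0.448962
theta_c = arcsin(0.448962) = 26.6771 degrees

26.6771


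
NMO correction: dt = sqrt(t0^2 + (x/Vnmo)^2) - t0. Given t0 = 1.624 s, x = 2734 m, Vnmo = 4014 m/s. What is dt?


x/Vnmo = 2734/4014 = 0.681116
(x/Vnmo)^2 = 0.463919
t0^2 = 2.637376
sqrt(2.637376 + 0.463919) = 1.761049
dt = 1.761049 - 1.624 = 0.137049

0.137049


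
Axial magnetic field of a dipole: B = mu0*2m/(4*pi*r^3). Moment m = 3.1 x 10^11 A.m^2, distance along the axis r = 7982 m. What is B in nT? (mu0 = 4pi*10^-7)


m = 3.1 x 10^11 = 310000000000 A.m^2
2m = 620000000000 A.m^2
r^3 = 7982^3 = 508551770168
B = (4pi*10^-7) * 620000000000 / (4*pi * 508551770168) * 1e9
= 779114.97809 / 6390650020519.5 * 1e9
= 121.9148 nT

121.9148


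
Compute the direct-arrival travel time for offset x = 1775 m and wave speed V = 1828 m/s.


t = x / V
= 1775 / 1828
= 0.971 s

0.971


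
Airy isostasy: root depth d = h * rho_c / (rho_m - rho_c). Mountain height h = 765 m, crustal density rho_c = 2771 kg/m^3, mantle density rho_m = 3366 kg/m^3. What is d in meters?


rho_m - rho_c = 3366 - 2771 = 595
d = 765 * 2771 / 595
= 2119815 / 595
= 3562.71 m

3562.71


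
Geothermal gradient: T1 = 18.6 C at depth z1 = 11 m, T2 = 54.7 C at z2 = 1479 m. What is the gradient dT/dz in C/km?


dT = 54.7 - 18.6 = 36.1 C
dz = 1479 - 11 = 1468 m
gradient = dT/dz * 1000 = 36.1/1468 * 1000 = 24.5913 C/km

24.5913


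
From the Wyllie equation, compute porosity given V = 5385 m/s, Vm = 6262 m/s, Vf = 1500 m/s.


1/V - 1/Vm = 1/5385 - 1/6262 = 2.601e-05
1/Vf - 1/Vm = 1/1500 - 1/6262 = 0.00050697
phi = 2.601e-05 / 0.00050697 = 0.0513

0.0513


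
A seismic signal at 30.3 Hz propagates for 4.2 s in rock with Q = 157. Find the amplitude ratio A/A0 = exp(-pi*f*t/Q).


pi*f*t/Q = pi*30.3*4.2/157 = 2.546491
A/A0 = exp(-2.546491) = 0.078356

0.078356


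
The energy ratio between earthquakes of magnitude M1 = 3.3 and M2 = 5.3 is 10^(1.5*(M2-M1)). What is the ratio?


M2 - M1 = 5.3 - 3.3 = 2.0
1.5 * 2.0 = 3.0
ratio = 10^3.0 = 1000.0

1000.0


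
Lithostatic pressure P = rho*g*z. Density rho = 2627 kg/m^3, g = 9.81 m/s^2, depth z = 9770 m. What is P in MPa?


P = rho * g * z / 1e6
= 2627 * 9.81 * 9770 / 1e6
= 251781399.9 / 1e6
= 251.7814 MPa

251.7814


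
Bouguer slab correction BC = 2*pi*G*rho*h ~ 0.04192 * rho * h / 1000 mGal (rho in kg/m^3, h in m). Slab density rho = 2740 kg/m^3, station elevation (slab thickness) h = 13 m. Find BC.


BC = 0.04192 * rho * h / 1000
= 0.04192 * 2740 * 13 / 1000
= 1.4932 mGal

1.4932


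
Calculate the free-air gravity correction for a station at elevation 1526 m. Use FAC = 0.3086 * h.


FAC = 0.3086 * h
= 0.3086 * 1526
= 470.9236 mGal

470.9236


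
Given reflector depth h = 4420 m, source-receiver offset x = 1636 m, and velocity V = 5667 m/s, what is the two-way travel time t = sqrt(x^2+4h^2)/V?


x^2 + 4h^2 = 1636^2 + 4*4420^2 = 2676496 + 78145600 = 80822096
sqrt(80822096) = 8990.111
t = 8990.111 / 5667 = 1.5864 s

1.5864


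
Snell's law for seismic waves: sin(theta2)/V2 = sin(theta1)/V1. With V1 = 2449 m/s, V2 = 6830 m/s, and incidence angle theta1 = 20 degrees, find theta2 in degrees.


sin(theta1) = sin(20 deg) = 0.34202
sin(theta2) = V2/V1 * sin(theta1) = 6830/2449 * 0.34202 = 0.953858
theta2 = arcsin(0.953858) = 72.5268 degrees

72.5268


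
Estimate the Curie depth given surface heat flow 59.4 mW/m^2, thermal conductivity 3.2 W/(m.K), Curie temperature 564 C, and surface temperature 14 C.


T_Curie - T_surf = 564 - 14 = 550 C
Convert q to W/m^2: 59.4 mW/m^2 = 0.0594 W/m^2
d = 550 * 3.2 / 0.0594 = 29629.63 m

29629.63


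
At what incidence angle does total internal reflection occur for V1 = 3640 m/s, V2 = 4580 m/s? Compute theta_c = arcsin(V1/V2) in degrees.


V1/V2 = 3640/4580 = 0.79476
theta_c = arcsin(0.79476) = 52.6326 degrees

52.6326


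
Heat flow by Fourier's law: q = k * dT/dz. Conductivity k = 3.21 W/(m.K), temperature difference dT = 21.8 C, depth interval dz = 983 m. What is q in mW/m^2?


q = k * dT / dz * 1000
= 3.21 * 21.8 / 983 * 1000
= 0.071188 * 1000
= 71.1882 mW/m^2

71.1882


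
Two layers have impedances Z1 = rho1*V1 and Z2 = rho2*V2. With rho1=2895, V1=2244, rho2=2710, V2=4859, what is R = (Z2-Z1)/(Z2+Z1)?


Z1 = 2895 * 2244 = 6496380
Z2 = 2710 * 4859 = 13167890
R = (13167890 - 6496380) / (13167890 + 6496380) = 6671510 / 19664270 = 0.3393

0.3393


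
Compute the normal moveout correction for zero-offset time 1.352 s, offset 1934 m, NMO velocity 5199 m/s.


x/Vnmo = 1934/5199 = 0.371995
(x/Vnmo)^2 = 0.13838
t0^2 = 1.827904
sqrt(1.827904 + 0.13838) = 1.402242
dt = 1.402242 - 1.352 = 0.050242

0.050242


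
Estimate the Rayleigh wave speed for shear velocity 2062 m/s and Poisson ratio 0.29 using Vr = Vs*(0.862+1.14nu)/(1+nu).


Numerator factor = 0.862 + 1.14*0.29 = 1.1926
Denominator = 1 + 0.29 = 1.29
Vr = 2062 * 1.1926 / 1.29 = 1906.31 m/s

1906.31


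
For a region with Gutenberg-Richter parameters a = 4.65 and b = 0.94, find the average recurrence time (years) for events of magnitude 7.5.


log10(N) = 4.65 - 0.94*7.5 = -2.4
N = 10^-2.4 = 0.003981
T = 1/N = 1/0.003981 = 251.1886 years

251.1886


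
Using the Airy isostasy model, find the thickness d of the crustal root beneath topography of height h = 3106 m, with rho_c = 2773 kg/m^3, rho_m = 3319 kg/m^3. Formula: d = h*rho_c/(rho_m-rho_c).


rho_m - rho_c = 3319 - 2773 = 546
d = 3106 * 2773 / 546
= 8612938 / 546
= 15774.61 m

15774.61


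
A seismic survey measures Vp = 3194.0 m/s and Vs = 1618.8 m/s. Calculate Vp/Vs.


Vp/Vs = 3194.0 / 1618.8
= 1.9731

1.9731


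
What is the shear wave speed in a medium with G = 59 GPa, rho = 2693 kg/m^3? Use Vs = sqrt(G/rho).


Convert G to Pa: G = 59e9 Pa
Compute G/rho = 59e9 / 2693 = 21908652.0609
Vs = sqrt(21908652.0609) = 4680.67 m/s

4680.67


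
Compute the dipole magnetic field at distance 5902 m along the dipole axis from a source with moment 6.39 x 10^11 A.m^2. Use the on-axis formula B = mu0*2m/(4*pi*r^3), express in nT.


m = 6.39 x 10^11 = 639000000000 A.m^2
2m = 1278000000000 A.m^2
r^3 = 5902^3 = 205587930808
B = (4pi*10^-7) * 1278000000000 / (4*pi * 205587930808) * 1e9
= 1605982.164515 / 2583494132372.56 * 1e9
= 621.6318 nT

621.6318


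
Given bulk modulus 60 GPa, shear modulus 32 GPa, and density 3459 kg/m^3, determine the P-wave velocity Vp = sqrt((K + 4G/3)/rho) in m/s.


First compute the effective modulus:
K + 4G/3 = 60e9 + 4*32e9/3 = 102666666666.67 Pa
Then divide by density:
102666666666.67 / 3459 = 29681025.3445 Pa/(kg/m^3)
Take the square root:
Vp = sqrt(29681025.3445) = 5448.03 m/s

5448.03


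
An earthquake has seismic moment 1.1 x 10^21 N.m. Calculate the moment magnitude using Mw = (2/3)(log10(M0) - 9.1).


log10(M0) = log10(1.1 x 10^21) = 21.0414
Mw = 2/3 * (21.0414 - 9.1)
= 2/3 * 11.9414
= 7.96

7.96


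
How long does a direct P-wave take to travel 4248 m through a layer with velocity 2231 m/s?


t = x / V
= 4248 / 2231
= 1.9041 s

1.9041


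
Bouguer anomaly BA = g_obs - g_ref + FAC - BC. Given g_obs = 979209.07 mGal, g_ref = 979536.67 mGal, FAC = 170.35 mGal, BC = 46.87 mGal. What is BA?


BA = g_obs - g_ref + FAC - BC
= 979209.07 - 979536.67 + 170.35 - 46.87
= -204.12 mGal

-204.12


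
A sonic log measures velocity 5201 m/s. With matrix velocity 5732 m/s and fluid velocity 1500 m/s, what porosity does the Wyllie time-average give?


1/V - 1/Vm = 1/5201 - 1/5732 = 1.781e-05
1/Vf - 1/Vm = 1/1500 - 1/5732 = 0.00049221
phi = 1.781e-05 / 0.00049221 = 0.0362

0.0362


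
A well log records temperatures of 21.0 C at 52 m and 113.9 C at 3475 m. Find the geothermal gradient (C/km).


dT = 113.9 - 21.0 = 92.9 C
dz = 3475 - 52 = 3423 m
gradient = dT/dz * 1000 = 92.9/3423 * 1000 = 27.1399 C/km

27.1399


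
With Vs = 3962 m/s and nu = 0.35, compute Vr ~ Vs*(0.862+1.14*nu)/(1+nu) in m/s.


Numerator factor = 0.862 + 1.14*0.35 = 1.261
Denominator = 1 + 0.35 = 1.35
Vr = 3962 * 1.261 / 1.35 = 3700.8 m/s

3700.8


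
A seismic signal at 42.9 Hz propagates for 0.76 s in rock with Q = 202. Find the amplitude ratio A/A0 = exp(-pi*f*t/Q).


pi*f*t/Q = pi*42.9*0.76/202 = 0.507072
A/A0 = exp(-0.507072) = 0.602257

0.602257


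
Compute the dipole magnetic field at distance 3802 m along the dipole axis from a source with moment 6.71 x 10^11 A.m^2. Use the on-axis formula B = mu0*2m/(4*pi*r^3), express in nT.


m = 6.71 x 10^11 = 671000000000 A.m^2
2m = 1342000000000 A.m^2
r^3 = 3802^3 = 54958685608
B = (4pi*10^-7) * 1342000000000 / (4*pi * 54958685608) * 1e9
= 1686406.936447 / 690631211828.18 * 1e9
= 2441.8342 nT

2441.8342


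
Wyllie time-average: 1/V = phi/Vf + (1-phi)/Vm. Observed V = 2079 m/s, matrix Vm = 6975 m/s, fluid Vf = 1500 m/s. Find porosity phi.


1/V - 1/Vm = 1/2079 - 1/6975 = 0.00033763
1/Vf - 1/Vm = 1/1500 - 1/6975 = 0.0005233
phi = 0.00033763 / 0.0005233 = 0.6452

0.6452


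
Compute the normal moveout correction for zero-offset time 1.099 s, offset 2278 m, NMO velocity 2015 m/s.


x/Vnmo = 2278/2015 = 1.130521
(x/Vnmo)^2 = 1.278078
t0^2 = 1.207801
sqrt(1.207801 + 1.278078) = 1.576667
dt = 1.576667 - 1.099 = 0.477667

0.477667


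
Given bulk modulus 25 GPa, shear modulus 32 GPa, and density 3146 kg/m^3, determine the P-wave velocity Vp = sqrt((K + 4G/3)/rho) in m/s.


First compute the effective modulus:
K + 4G/3 = 25e9 + 4*32e9/3 = 67666666666.67 Pa
Then divide by density:
67666666666.67 / 3146 = 21508794.2361 Pa/(kg/m^3)
Take the square root:
Vp = sqrt(21508794.2361) = 4637.76 m/s

4637.76


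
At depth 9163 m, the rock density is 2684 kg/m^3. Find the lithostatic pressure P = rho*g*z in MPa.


P = rho * g * z / 1e6
= 2684 * 9.81 * 9163 / 1e6
= 241262156.52 / 1e6
= 241.2622 MPa

241.2622


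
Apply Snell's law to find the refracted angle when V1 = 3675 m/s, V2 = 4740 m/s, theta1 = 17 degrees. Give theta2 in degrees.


sin(theta1) = sin(17 deg) = 0.292372
sin(theta2) = V2/V1 * sin(theta1) = 4740/3675 * 0.292372 = 0.3771
theta2 = arcsin(0.3771) = 22.1542 degrees

22.1542


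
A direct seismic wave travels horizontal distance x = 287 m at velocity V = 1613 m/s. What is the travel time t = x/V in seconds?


t = x / V
= 287 / 1613
= 0.1779 s

0.1779


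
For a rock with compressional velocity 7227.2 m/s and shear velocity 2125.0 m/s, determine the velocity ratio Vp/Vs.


Vp/Vs = 7227.2 / 2125.0
= 3.401

3.401


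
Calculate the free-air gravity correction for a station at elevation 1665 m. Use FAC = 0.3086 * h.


FAC = 0.3086 * h
= 0.3086 * 1665
= 513.819 mGal

513.819


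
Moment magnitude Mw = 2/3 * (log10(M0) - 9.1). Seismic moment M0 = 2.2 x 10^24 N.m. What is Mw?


log10(M0) = log10(2.2 x 10^24) = 24.3424
Mw = 2/3 * (24.3424 - 9.1)
= 2/3 * 15.2424
= 10.16

10.16


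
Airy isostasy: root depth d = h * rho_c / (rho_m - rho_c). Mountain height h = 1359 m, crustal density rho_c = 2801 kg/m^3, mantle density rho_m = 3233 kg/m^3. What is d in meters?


rho_m - rho_c = 3233 - 2801 = 432
d = 1359 * 2801 / 432
= 3806559 / 432
= 8811.48 m

8811.48


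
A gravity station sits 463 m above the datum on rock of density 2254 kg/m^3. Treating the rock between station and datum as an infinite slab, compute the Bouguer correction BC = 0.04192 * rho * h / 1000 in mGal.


BC = 0.04192 * rho * h / 1000
= 0.04192 * 2254 * 463 / 1000
= 43.7478 mGal

43.7478


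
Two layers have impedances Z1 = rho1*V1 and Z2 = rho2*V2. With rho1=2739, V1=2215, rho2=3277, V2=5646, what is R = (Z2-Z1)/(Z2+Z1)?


Z1 = 2739 * 2215 = 6066885
Z2 = 3277 * 5646 = 18501942
R = (18501942 - 6066885) / (18501942 + 6066885) = 12435057 / 24568827 = 0.5061

0.5061


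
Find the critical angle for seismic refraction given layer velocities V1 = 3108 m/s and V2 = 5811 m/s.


V1/V2 = 3108/5811 = 0.534848
theta_c = arcsin(0.534848) = 32.3336 degrees

32.3336


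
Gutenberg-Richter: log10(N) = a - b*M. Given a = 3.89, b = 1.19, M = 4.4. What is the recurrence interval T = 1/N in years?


log10(N) = 3.89 - 1.19*4.4 = -1.346
N = 10^-1.346 = 0.045082
T = 1/N = 1/0.045082 = 22.182 years

22.182


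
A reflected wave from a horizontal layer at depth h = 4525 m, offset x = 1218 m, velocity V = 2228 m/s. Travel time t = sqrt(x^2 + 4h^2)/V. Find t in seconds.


x^2 + 4h^2 = 1218^2 + 4*4525^2 = 1483524 + 81902500 = 83386024
sqrt(83386024) = 9131.5948
t = 9131.5948 / 2228 = 4.0986 s

4.0986


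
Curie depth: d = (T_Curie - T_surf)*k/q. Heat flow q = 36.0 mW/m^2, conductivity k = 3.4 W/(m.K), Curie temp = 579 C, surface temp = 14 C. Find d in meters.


T_Curie - T_surf = 579 - 14 = 565 C
Convert q to W/m^2: 36.0 mW/m^2 = 0.036 W/m^2
d = 565 * 3.4 / 0.036 = 53361.11 m

53361.11


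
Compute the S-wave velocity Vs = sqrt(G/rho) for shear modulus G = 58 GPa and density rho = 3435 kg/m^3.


Convert G to Pa: G = 58e9 Pa
Compute G/rho = 58e9 / 3435 = 16885007.278
Vs = sqrt(16885007.278) = 4109.14 m/s

4109.14


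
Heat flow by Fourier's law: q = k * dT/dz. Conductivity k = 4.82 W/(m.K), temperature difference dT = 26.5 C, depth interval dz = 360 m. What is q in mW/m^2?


q = k * dT / dz * 1000
= 4.82 * 26.5 / 360 * 1000
= 0.354806 * 1000
= 354.8056 mW/m^2

354.8056


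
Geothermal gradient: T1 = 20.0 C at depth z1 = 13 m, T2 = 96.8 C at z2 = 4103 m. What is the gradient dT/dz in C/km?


dT = 96.8 - 20.0 = 76.8 C
dz = 4103 - 13 = 4090 m
gradient = dT/dz * 1000 = 76.8/4090 * 1000 = 18.7775 C/km

18.7775


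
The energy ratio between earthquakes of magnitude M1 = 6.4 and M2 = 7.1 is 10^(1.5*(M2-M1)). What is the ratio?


M2 - M1 = 7.1 - 6.4 = 0.7
1.5 * 0.7 = 1.05
ratio = 10^1.05 = 11.22

11.22


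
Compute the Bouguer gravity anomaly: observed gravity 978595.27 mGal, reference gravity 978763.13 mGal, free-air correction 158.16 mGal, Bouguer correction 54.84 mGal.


BA = g_obs - g_ref + FAC - BC
= 978595.27 - 978763.13 + 158.16 - 54.84
= -64.54 mGal

-64.54


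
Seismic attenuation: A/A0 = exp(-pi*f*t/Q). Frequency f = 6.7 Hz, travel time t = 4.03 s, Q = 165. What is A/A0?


pi*f*t/Q = pi*6.7*4.03/165 = 0.514098
A/A0 = exp(-0.514098) = 0.59804

0.59804


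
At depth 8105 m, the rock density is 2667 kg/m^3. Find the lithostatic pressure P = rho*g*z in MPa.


P = rho * g * z / 1e6
= 2667 * 9.81 * 8105 / 1e6
= 212053303.35 / 1e6
= 212.0533 MPa

212.0533


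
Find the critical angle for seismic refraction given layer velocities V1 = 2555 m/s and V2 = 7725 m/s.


V1/V2 = 2555/7725 = 0.330744
theta_c = arcsin(0.330744) = 19.314 degrees

19.314


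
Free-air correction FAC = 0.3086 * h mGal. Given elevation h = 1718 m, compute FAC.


FAC = 0.3086 * h
= 0.3086 * 1718
= 530.1748 mGal

530.1748


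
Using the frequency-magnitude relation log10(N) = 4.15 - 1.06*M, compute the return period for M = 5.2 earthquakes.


log10(N) = 4.15 - 1.06*5.2 = -1.362
N = 10^-1.362 = 0.043451
T = 1/N = 1/0.043451 = 23.0144 years

23.0144


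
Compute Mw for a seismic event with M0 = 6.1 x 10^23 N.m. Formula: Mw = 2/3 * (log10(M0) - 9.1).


log10(M0) = log10(6.1 x 10^23) = 23.7853
Mw = 2/3 * (23.7853 - 9.1)
= 2/3 * 14.6853
= 9.79

9.79


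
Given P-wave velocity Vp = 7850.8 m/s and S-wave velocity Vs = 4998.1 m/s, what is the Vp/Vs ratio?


Vp/Vs = 7850.8 / 4998.1
= 1.5708

1.5708


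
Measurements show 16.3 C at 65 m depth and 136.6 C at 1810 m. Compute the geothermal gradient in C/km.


dT = 136.6 - 16.3 = 120.3 C
dz = 1810 - 65 = 1745 m
gradient = dT/dz * 1000 = 120.3/1745 * 1000 = 68.9398 C/km

68.9398


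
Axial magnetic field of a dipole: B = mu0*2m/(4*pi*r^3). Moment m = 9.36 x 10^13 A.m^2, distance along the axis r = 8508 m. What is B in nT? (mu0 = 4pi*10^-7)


m = 9.36 x 10^13 = 93600000000000 A.m^2
2m = 187200000000000 A.m^2
r^3 = 8508^3 = 615860632512
B = (4pi*10^-7) * 187200000000000 / (4*pi * 615860632512) * 1e9
= 235242457.900804 / 7739132954939.45 * 1e9
= 30396.4875 nT

30396.4875


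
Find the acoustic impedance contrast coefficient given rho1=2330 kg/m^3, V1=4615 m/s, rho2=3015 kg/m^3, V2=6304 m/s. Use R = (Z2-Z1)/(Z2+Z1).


Z1 = 2330 * 4615 = 10752950
Z2 = 3015 * 6304 = 19006560
R = (19006560 - 10752950) / (19006560 + 10752950) = 8253610 / 29759510 = 0.2773

0.2773


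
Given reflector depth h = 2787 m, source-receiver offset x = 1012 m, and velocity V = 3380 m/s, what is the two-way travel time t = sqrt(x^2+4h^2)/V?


x^2 + 4h^2 = 1012^2 + 4*2787^2 = 1024144 + 31069476 = 32093620
sqrt(32093620) = 5665.1231
t = 5665.1231 / 3380 = 1.6761 s

1.6761
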